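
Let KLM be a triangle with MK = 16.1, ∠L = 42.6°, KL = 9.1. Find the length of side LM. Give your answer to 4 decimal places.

Law of sines: sin M = KL·sin L/MK ≈ 0.38258.
Since MK ≥ KL, only the acute value applies: ∠M ≈ 22.49°.
Then ∠K = 180° − ∠L − ∠M ≈ 114.91°.
Law of sines gives LM = MK·sin K/sin L ≈ 21.574.

21.5736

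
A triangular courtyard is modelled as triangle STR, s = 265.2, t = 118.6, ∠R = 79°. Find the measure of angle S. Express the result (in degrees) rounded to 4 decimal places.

∠S ≈ 75.3614°

By the law of cosines, r² = s² + t² − 2·s·t·cos R = 72394, so r ≈ 269.06.
Law of cosines again: cos S = (t² + r² − s²)/(2·t·r) ≈ 0.25272, so ∠S ≈ 75.36°.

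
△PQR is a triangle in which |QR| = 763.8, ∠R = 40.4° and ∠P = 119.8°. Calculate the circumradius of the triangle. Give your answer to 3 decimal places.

440.096

The third angle is ∠Q = 180° − ∠R − ∠P = 19.80°.
Law of sines: |RP| = |QR|·sin Q/sin P ≈ 298.15.
Law of sines: |PQ| = |QR|·sin R/sin P ≈ 570.47.
Circumradius = |QR|/(2 sin P) ≈ 440.1.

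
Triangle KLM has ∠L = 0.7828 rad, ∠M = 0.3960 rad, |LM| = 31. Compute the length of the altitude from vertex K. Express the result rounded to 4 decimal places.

9.1255

The third angle is ∠K = π − ∠L − ∠M = 1.9628 rad.
Law of sines: |MK| = |LM|·sin L/sin K ≈ 23.658.
Law of sines: |KL| = |LM|·sin M/sin K ≈ 12.939.
Area = ½·|LM|·|MK|·sin M ≈ 141.45.
The altitude from K has length 2·area/|LM| ≈ 9.1255.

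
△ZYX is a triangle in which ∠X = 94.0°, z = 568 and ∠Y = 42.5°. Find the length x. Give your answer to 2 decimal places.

The third angle is ∠Z = 180° − ∠Y − ∠X = 43.50°.
Law of sines: x = z·sin X/sin Z ≈ 823.15.

823.15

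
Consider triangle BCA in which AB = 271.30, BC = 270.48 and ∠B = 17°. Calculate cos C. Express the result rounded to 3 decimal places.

By the law of cosines, CA² = AB² + BC² − 2·AB·BC·cos B = 6413.5, so CA ≈ 80.084.
Law of cosines again: cos C = (BC² + CA² − AB²)/(2·BC·CA) ≈ 0.13779, so ∠C ≈ 82.08°.

0.138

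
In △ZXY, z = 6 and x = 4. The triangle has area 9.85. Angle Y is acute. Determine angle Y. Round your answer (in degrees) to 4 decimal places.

From area = ½·z·x·sin Y, we get sin Y = 2·area/(z·x) ≈ 0.82083.
Taking the acute solution, ∠Y ≈ 55.17°.

∠Y ≈ 55.1683°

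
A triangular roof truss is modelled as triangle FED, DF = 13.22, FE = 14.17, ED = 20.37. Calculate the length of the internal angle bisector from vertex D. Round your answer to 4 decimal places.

By the law of cosines, cos D = (ED² + DF² − FE²) / (2·ED·DF) ≈ 0.72211, so ∠D ≈ 43.77°.
The bisector from D has length 2·ED·DF·cos(∠D/2)/(ED+DF) ≈ 14.878.

t_D ≈ 14.8785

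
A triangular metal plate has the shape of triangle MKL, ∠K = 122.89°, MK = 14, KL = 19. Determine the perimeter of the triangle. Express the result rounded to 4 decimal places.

By the law of cosines, LM² = MK² + KL² − 2·MK·KL·cos K = 845.89, so LM ≈ 29.084.
Semiperimeter s = (19+29.084+14)/2 = 31.042.
Perimeter = 19 + 29.084 + 14 = 62.084.

perimeter ≈ 62.0842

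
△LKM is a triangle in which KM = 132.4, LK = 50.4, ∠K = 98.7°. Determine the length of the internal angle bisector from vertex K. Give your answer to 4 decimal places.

47.5603

By the law of cosines, ML² = LK² + KM² − 2·LK·KM·cos K = 22089, so ML ≈ 148.62.
The bisector from K has length 2·LK·KM·cos(∠K/2)/(LK+KM) ≈ 47.56.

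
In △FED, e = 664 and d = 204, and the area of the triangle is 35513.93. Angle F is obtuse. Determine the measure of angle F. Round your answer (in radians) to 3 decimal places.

From area = ½·e·d·sin F, we get sin F = 2·area/(e·d) ≈ 0.52436.
Taking the obtuse solution, ∠F ≈ 2.590 rad.

∠F ≈ 2.590 rad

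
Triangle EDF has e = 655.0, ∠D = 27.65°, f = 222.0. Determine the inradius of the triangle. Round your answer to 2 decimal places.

By the law of cosines, d² = f² + e² − 2·f·e·cos D = 2.207e+05, so d ≈ 469.79.
Area = ½·f·e·sin D ≈ 33740.
Semiperimeter s = (655+469.79+222)/2 = 673.39.
Inradius = area/s = 33740/673.39 ≈ 50.105.

50.10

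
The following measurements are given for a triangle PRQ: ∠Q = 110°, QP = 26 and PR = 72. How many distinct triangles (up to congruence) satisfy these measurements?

QP·sin Q = 26·sin(110°) ≈ 24.43.
Since ∠Q is not acute, a triangle exists only if PR > QP; here PR > QP, so there is exactly one triangle.

1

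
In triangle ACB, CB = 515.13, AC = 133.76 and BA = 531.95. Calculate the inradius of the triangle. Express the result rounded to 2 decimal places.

r ≈ 58.35

Semiperimeter s = (515.13 + 531.95 + 133.76)/2 = 590.42.
Heron's formula: area = √(590.42·75.29·58.47·456.66) ≈ 34452.
Inradius = area/s = 34452/590.42 ≈ 58.351.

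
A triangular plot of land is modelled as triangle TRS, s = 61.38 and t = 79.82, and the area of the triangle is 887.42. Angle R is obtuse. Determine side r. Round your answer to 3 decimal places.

From area = ½·s·t·sin R, we get sin R = 2·area/(s·t) ≈ 0.36226.
Taking the obtuse solution, ∠R ≈ 158.76°.
Law of cosines then gives r ≈ 138.82.

138.823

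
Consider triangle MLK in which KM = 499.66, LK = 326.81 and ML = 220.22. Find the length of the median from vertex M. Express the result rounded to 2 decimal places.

Median from M: ½√(2·KM² + 2·ML² − LK²) ≈ 349.82.

m_M ≈ 349.82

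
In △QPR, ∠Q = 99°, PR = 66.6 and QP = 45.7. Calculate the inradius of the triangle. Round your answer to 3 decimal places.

Law of sines: sin R = QP·sin Q/PR ≈ 0.67774.
Since PR ≥ QP, only the acute value applies: ∠R ≈ 42.67°.
Then ∠P = 180° − ∠Q − ∠R ≈ 38.33°.
Law of sines gives RQ = PR·sin P/sin Q ≈ 41.822.
Area = ½·PR·QP·sin P ≈ 943.87.
Semiperimeter s = (66.6+41.822+45.7)/2 = 77.061.
Inradius = area/s = 943.87/77.061 ≈ 12.248.

r ≈ 12.248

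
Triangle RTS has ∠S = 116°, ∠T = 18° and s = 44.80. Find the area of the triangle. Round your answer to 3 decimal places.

248.189

The third angle is ∠R = 180° − ∠T − ∠S = 46.00°.
Law of sines: r = s·sin R/sin S ≈ 35.855.
Law of sines: t = s·sin T/sin S ≈ 15.403.
Area = ½·s·r·sin T ≈ 248.19.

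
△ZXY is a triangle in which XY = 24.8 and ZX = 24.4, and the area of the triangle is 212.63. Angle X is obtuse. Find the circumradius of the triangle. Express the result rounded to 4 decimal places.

32.3808

From area = ½·ZX·XY·sin X, we get sin X = 2·area/(ZX·XY) ≈ 0.70277.
Taking the obtuse solution, ∠X ≈ 135.35°.
Law of cosines then gives YZ ≈ 45.512.
Circumradius = YZ/(2 sin X) ≈ 32.381.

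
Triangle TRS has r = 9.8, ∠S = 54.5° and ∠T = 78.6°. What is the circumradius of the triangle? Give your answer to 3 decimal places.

6.711

The third angle is ∠R = 180° − ∠S − ∠T = 46.90°.
Law of sines: t = r·sin T/sin R ≈ 13.157.
Law of sines: s = r·sin S/sin R ≈ 10.927.
Circumradius = r/(2 sin R) ≈ 6.7108.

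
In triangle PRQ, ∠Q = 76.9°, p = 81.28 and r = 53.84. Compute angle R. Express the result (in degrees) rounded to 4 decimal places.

By the law of cosines, q² = p² + r² − 2·p·r·cos Q = 7521.5, so q ≈ 86.726.
Law of cosines again: cos R = (q² + p² − r²)/(2·q·p) ≈ 0.79649, so ∠R ≈ 37.20°.

37.2034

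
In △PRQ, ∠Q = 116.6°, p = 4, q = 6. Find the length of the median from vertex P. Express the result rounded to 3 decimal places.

Law of sines: sin P = p·sin Q/q ≈ 0.59610.
Since q ≥ p, only the acute value applies: ∠P ≈ 36.59°.
Then ∠R = 180° − ∠Q − ∠P ≈ 26.81°.
Law of sines gives r = q·sin R/sin Q ≈ 3.0264.
Median from P: ½√(2·r² + 2·q² − p²) ≈ 4.3104.

m_P ≈ 4.310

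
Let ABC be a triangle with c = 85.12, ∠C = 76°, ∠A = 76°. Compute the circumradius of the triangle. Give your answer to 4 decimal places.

The third angle is ∠B = 180° − ∠C − ∠A = 28.00°.
Law of sines: a = c·sin A/sin C ≈ 85.12.
Law of sines: b = c·sin B/sin C ≈ 41.185.
Circumradius = c/(2 sin C) ≈ 43.863.

43.8629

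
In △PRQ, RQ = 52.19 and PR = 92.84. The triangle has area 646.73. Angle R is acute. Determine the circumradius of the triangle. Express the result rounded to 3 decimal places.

From area = ½·PR·RQ·sin R, we get sin R = 2·area/(PR·RQ) ≈ 0.26695.
Taking the acute solution, ∠R ≈ 15.48°.
Law of cosines then gives QP ≈ 44.767.
Circumradius = QP/(2 sin R) ≈ 83.849.

83.849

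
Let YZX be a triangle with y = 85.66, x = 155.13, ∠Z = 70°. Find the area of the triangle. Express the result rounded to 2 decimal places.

6243.52

Area = ½·x·y·sin Z ≈ 6243.5.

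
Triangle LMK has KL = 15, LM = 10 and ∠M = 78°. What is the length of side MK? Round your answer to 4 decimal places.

Law of sines: sin K = LM·sin M/KL ≈ 0.65210.
Since KL ≥ LM, only the acute value applies: ∠K ≈ 40.70°.
Then ∠L = 180° − ∠M − ∠K ≈ 61.30°.
Law of sines gives MK = KL·sin L/sin M ≈ 13.451.

13.4511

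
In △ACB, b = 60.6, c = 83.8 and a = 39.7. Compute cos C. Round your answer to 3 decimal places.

By the law of cosines, cos C = (b² + a² − c²) / (2·b·a) ≈ -0.36869, so ∠C ≈ 111.63°.

cos C ≈ -0.369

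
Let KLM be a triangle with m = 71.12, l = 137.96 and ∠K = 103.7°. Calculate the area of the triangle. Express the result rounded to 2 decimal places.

4766.28

Area = ½·l·m·sin K ≈ 4766.3.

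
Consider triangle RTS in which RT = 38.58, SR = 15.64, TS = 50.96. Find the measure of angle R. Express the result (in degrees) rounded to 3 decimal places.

By the law of cosines, cos R = (SR² + RT² − TS²) / (2·SR·RT) ≈ -0.71587, so ∠R ≈ 135.71°.

135.714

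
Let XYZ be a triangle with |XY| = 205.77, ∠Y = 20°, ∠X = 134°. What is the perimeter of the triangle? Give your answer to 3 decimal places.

The third angle is ∠Z = 180° − ∠X − ∠Y = 26.00°.
Law of sines: |YZ| = |XY|·sin X/sin Z ≈ 337.66.
Law of sines: |ZX| = |XY|·sin Y/sin Z ≈ 160.54.
Semiperimeter s = (337.66+160.54+205.77)/2 = 351.98.
Perimeter = 337.66 + 160.54 + 205.77 = 703.97.

703.969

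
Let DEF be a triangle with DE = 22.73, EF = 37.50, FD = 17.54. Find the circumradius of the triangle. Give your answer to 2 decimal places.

R ≈ 27.43

By the law of cosines, cos D = (FD² + DE² − EF²) / (2·FD·DE) ≈ -0.72983, so ∠D ≈ 136.87°.
Circumradius = EF/(2 sin D) ≈ 27.427.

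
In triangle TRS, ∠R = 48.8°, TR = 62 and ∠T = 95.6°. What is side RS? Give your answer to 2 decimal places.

The third angle is ∠S = 180° − ∠T − ∠R = 35.60°.
Law of sines: RS = TR·sin T/sin S ≈ 106.

106.00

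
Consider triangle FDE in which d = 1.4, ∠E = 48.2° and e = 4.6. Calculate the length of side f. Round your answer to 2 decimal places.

Law of sines: sin D = d·sin E/e ≈ 0.22688.
Since e ≥ d, only the acute value applies: ∠D ≈ 13.11°.
Then ∠F = 180° − ∠E − ∠D ≈ 118.69°.
Law of sines gives f = e·sin F/sin E ≈ 5.4132.

5.41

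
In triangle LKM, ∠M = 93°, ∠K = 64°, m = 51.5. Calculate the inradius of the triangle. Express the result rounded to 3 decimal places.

7.904

The third angle is ∠L = 180° − ∠K − ∠M = 23.00°.
Law of sines: l = m·sin L/sin M ≈ 20.15.
Law of sines: k = m·sin K/sin M ≈ 46.351.
Area = ½·m·l·sin K ≈ 466.36.
Semiperimeter s = (20.15+46.351+51.5)/2 = 59.001.
Inradius = area/s = 466.36/59.001 ≈ 7.9042.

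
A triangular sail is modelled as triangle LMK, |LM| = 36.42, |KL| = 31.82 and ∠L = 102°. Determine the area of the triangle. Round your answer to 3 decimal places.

566.780

Area = ½·|KL|·|LM|·sin L ≈ 566.78.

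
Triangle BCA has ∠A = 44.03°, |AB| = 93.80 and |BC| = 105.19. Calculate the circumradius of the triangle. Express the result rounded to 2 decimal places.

Law of sines: sin C = |AB|·sin A/|BC| ≈ 0.61978.
Since |BC| ≥ |AB|, only the acute value applies: ∠C ≈ 38.30°.
Then ∠B = 180° − ∠A − ∠C ≈ 97.67°.
Law of sines gives |CA| = |BC|·sin B/sin A ≈ 149.99.
Circumradius = |BC|/(2 sin A) ≈ 75.672.

R ≈ 75.67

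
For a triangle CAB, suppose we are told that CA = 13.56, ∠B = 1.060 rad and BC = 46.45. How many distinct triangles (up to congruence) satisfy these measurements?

BC·sin B = 46.45·sin(1.060 rad) ≈ 40.52.
Since CA = 13.56 < 40.52 = BC sin B, no triangle exists.

0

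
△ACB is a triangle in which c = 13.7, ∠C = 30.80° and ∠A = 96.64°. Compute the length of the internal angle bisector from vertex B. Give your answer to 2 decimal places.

The third angle is ∠B = 180° − ∠A − ∠C = 52.56°.
Law of sines: a = c·sin A/sin C ≈ 26.576.
Law of sines: b = c·sin B/sin C ≈ 21.244.
The bisector from B has length 2·a·c·cos(∠B/2)/(a+c) ≈ 16.211.

t_B ≈ 16.21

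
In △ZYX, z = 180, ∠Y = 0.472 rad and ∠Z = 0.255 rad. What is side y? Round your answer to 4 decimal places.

324.4473

The third angle is ∠X = π − ∠Z − ∠Y = 2.415 rad.
Law of sines: y = z·sin Y/sin Z ≈ 324.45.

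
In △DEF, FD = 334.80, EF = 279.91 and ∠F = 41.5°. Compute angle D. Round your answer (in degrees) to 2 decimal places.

∠D ≈ 55.99°

By the law of cosines, DE² = EF² + FD² − 2·EF·FD·cos F = 50066, so DE ≈ 223.75.
Law of cosines again: cos D = (FD² + DE² − EF²)/(2·FD·DE) ≈ 0.55936, so ∠D ≈ 55.99°.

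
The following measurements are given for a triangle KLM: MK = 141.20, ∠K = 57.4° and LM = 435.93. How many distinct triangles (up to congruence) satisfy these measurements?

1

MK·sin K = 141.20·sin(57.4°) ≈ 119.
Since LM ≥ MK, exactly one triangle exists.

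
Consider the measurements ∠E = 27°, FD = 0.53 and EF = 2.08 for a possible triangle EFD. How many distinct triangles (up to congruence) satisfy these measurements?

EF·sin E = 2.08·sin(27°) ≈ 0.9443.
Since FD = 0.53 < 0.9443 = EF sin E, no triangle exists.

0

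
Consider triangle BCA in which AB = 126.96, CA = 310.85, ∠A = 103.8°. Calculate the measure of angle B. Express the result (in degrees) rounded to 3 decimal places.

By the law of cosines, BC² = CA² + AB² − 2·CA·AB·cos A = 1.3157e+05, so BC ≈ 362.73.
Law of cosines again: cos B = (AB² + BC² − CA²)/(2·AB·BC) ≈ 0.55443, so ∠B ≈ 56.33°.

∠B ≈ 56.329°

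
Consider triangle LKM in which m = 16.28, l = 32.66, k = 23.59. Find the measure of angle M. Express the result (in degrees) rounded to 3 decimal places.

By the law of cosines, cos M = (l² + k² − m²) / (2·l·k) ≈ 0.88139, so ∠M ≈ 28.19°.

28.190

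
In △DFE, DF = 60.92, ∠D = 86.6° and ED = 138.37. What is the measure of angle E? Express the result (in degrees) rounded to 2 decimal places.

By the law of cosines, FE² = ED² + DF² − 2·ED·DF·cos D = 21858, so FE ≈ 147.84.
Law of cosines again: cos E = (FE² + ED² − DF²)/(2·FE·ED) ≈ 0.91149, so ∠E ≈ 24.29°.

24.29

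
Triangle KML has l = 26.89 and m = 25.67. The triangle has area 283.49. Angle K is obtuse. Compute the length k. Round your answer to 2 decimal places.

From area = ½·m·l·sin K, we get sin K = 2·area/(m·l) ≈ 0.82139.
Taking the obtuse solution, ∠K ≈ 124.78°.
Law of cosines then gives k ≈ 46.577.

46.58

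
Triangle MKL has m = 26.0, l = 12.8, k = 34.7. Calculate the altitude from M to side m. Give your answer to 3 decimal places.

10.713

Semiperimeter s = (26 + 34.7 + 12.8)/2 = 36.75.
Heron's formula: area = √(36.75·10.75·2.05·23.95) ≈ 139.27.
The altitude from M has length 2·area/m ≈ 10.713.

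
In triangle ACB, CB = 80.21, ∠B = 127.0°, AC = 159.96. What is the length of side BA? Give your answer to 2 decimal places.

98.30

Law of sines: sin A = CB·sin B/AC ≈ 0.40047.
Since AC ≥ CB, only the acute value applies: ∠A ≈ 23.61°.
Then ∠C = 180° − ∠B − ∠A ≈ 29.39°.
Law of sines gives BA = AC·sin C/sin B ≈ 98.302.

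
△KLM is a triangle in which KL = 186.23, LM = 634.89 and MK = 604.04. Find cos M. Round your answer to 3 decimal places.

By the law of cosines, cos M = (LM² + MK² − KL²) / (2·LM·MK) ≈ 0.95602, so ∠M ≈ 17.06°.

cos M ≈ 0.956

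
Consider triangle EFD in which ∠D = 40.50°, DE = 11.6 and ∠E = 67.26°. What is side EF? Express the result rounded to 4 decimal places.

7.9106

The third angle is ∠F = 180° − ∠D − ∠E = 72.24°.
Law of sines: EF = DE·sin D/sin F ≈ 7.9106.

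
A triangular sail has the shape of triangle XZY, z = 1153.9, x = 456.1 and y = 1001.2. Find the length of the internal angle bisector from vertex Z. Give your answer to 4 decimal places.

By the law of cosines, cos Z = (y² + x² − z²) / (2·y·x) ≈ -0.13255, so ∠Z ≈ 97.62°.
The bisector from Z has length 2·y·x·cos(∠Z/2)/(y+x) ≈ 412.73.

t_Z ≈ 412.7331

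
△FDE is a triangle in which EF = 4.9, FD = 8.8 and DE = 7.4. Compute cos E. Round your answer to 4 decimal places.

By the law of cosines, cos E = (DE² + EF² − FD²) / (2·DE·EF) ≈ 0.01834, so ∠E ≈ 88.95°.

cos E ≈ 0.0183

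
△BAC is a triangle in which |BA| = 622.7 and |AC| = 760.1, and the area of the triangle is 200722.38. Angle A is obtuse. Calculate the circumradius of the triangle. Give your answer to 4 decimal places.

714.0124

From area = ½·|BA|·|AC|·sin A, we get sin A = 2·area/(|BA|·|AC|) ≈ 0.84816.
Taking the obtuse solution, ∠A ≈ 121.99°.
Law of cosines then gives |CB| ≈ 1211.2.
Circumradius = |CB|/(2 sin A) ≈ 714.01.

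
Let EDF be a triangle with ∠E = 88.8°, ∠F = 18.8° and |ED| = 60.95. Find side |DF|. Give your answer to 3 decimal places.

189.088

The third angle is ∠D = 180° − ∠F − ∠E = 72.40°.
Law of sines: |DF| = |ED|·sin E/sin F ≈ 189.09.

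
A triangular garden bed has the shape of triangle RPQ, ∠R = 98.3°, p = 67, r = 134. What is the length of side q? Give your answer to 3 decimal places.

Law of sines: sin P = p·sin R/r ≈ 0.49476.
Since r ≥ p, only the acute value applies: ∠P ≈ 29.65°.
Then ∠Q = 180° − ∠R − ∠P ≈ 52.05°.
Law of sines gives q = r·sin Q/sin R ≈ 106.78.

106.778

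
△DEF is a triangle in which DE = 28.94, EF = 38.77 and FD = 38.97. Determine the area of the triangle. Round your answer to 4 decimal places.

area ≈ 522.0109

Semiperimeter s = (38.77 + 38.97 + 28.94)/2 = 53.34.
Heron's formula: area = √(53.34·14.57·14.37·24.4) ≈ 522.01.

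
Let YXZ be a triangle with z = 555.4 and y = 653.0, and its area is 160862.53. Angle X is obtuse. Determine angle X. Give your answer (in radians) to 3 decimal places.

2.051

From area = ½·z·y·sin X, we get sin X = 2·area/(z·y) ≈ 0.88709.
Taking the obtuse solution, ∠X ≈ 2.051 rad.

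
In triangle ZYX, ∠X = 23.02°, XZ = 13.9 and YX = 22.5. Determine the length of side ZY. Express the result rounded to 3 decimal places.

11.125

By the law of cosines, ZY² = YX² + XZ² − 2·YX·XZ·cos X = 123.77, so ZY ≈ 11.125.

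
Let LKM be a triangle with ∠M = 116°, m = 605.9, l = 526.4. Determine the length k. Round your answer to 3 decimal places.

Law of sines: sin L = l·sin M/m ≈ 0.78086.
Since m ≥ l, only the acute value applies: ∠L ≈ 51.34°.
Then ∠K = 180° − ∠M − ∠L ≈ 12.66°.
Law of sines gives k = m·sin K/sin M ≈ 147.75.

147.748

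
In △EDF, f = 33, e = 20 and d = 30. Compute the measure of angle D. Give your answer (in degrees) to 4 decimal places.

By the law of cosines, cos D = (f² + e² − d²) / (2·f·e) ≈ 0.44621, so ∠D ≈ 63.50°.

∠D ≈ 63.4991°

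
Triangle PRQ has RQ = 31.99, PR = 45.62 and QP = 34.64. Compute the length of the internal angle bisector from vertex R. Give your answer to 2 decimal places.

t_R ≈ 34.19

By the law of cosines, cos R = (PR² + RQ² − QP²) / (2·PR·RQ) ≈ 0.65254, so ∠R ≈ 49.27°.
The bisector from R has length 2·PR·RQ·cos(∠R/2)/(PR+RQ) ≈ 34.186.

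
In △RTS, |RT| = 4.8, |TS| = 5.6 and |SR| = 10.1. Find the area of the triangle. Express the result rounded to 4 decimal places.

6.2421

Semiperimeter s = (5.6 + 10.1 + 4.8)/2 = 10.25.
Heron's formula: area = √(10.25·4.65·0.15·5.45) ≈ 6.2421.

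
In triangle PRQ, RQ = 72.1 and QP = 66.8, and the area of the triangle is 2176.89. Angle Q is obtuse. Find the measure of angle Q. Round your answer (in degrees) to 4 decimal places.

From area = ½·RQ·QP·sin Q, we get sin Q = 2·area/(RQ·QP) ≈ 0.90397.
Taking the obtuse solution, ∠Q ≈ 115.31°.

115.3149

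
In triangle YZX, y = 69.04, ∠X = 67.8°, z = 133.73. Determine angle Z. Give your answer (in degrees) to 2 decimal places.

∠Z ≈ 81.50°

By the law of cosines, x² = y² + z² − 2·y·z·cos X = 15673, so x ≈ 125.19.
Law of cosines again: cos Z = (x² + y² − z²)/(2·x·y) ≈ 0.14786, so ∠Z ≈ 81.50°.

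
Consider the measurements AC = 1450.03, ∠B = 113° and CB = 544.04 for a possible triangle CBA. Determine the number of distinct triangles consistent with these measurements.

CB·sin B = 544.04·sin(113°) ≈ 500.8.
Since ∠B is not acute, a triangle exists only if AC > CB; here AC > CB, so there is exactly one triangle.

1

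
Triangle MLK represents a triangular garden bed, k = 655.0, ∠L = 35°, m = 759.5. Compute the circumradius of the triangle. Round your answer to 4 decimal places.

R ≈ 380.8284

By the law of cosines, l² = k² + m² − 2·k·m·cos L = 1.9085e+05, so l ≈ 436.87.
Area = ½·k·m·sin L ≈ 1.4267e+05.
Circumradius = l/(2 sin L) ≈ 380.83.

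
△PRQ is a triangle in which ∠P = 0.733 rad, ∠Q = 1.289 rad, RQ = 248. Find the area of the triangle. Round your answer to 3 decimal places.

area ≈ 39729.179

The third angle is ∠R = π − ∠Q − ∠P = 1.120 rad.
Law of sines: QP = RQ·sin R/sin P ≈ 333.55.
Law of sines: PR = RQ·sin Q/sin P ≈ 356.03.
Area = ½·RQ·QP·sin Q ≈ 39729.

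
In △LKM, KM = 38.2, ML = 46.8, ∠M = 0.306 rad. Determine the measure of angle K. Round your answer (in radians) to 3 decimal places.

∠K ≈ 1.998 rad

By the law of cosines, LK² = KM² + ML² − 2·KM·ML·cos M = 240.06, so LK ≈ 15.494.
Law of cosines again: cos K = (LK² + KM² − ML²)/(2·LK·KM) ≈ -0.41475, so ∠K ≈ 1.998 rad.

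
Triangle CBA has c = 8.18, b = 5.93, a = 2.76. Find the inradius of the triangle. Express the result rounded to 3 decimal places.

0.656

Semiperimeter s = (8.18 + 5.93 + 2.76)/2 = 8.435.
Heron's formula: area = √(8.435·0.255·2.505·5.675) ≈ 5.5297.
Inradius = area/s = 5.5297/8.435 ≈ 0.65556.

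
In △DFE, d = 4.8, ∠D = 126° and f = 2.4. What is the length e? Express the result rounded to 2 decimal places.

2.98

Law of sines: sin F = f·sin D/d ≈ 0.40451.
Since d ≥ f, only the acute value applies: ∠F ≈ 23.86°.
Then ∠E = 180° − ∠D − ∠F ≈ 30.14°.
Law of sines gives e = d·sin E/sin D ≈ 2.9791.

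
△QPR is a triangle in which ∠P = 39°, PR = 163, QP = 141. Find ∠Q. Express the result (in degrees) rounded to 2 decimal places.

By the law of cosines, RQ² = QP² + PR² − 2·QP·PR·cos P = 10728, so RQ ≈ 103.57.
Law of cosines again: cos Q = (RQ² + QP² − PR²)/(2·RQ·QP) ≈ 0.13831, so ∠Q ≈ 82.05°.

∠Q ≈ 82.05°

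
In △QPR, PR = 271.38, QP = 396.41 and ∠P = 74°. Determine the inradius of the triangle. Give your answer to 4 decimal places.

By the law of cosines, RQ² = QP² + PR² − 2·QP·PR·cos P = 1.7148e+05, so RQ ≈ 414.11.
Area = ½·QP·PR·sin P ≈ 51705.
Semiperimeter s = (271.38+414.11+396.41)/2 = 540.95.
Inradius = area/s = 51705/540.95 ≈ 95.583.

95.5826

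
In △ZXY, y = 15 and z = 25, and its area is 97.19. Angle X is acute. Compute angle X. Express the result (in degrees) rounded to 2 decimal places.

From area = ½·y·z·sin X, we get sin X = 2·area/(y·z) ≈ 0.51835.
Taking the acute solution, ∠X ≈ 31.22°.

∠X ≈ 31.22°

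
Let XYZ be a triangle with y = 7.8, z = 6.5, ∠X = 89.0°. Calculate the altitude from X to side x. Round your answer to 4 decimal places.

By the law of cosines, x² = y² + z² − 2·y·z·cos X = 101.32, so x ≈ 10.066.
Area = ½·y·z·sin X ≈ 25.346.
The altitude from X has length 2·area/x ≈ 5.0361.

5.0361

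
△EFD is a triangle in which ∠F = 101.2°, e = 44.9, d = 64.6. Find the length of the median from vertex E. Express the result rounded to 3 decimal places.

72.392

By the law of cosines, f² = d² + e² − 2·d·e·cos F = 7315.9, so f ≈ 85.533.
Median from E: ½√(2·f² + 2·d² − e²) ≈ 72.392.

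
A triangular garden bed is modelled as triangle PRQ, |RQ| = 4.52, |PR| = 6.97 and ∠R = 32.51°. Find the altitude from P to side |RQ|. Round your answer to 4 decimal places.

h_P ≈ 3.7460

By the law of cosines, |QP|² = |PR|² + |RQ|² − 2·|PR|·|RQ|·cos R = 15.876, so |QP| ≈ 3.9845.
Area = ½·|PR|·|RQ|·sin R ≈ 8.466.
The altitude from P has length 2·area/|RQ| ≈ 3.746.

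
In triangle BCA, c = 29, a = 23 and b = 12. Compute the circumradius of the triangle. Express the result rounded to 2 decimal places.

By the law of cosines, cos B = (c² + a² − b²) / (2·c·a) ≈ 0.91904, so ∠B ≈ 23.21°.
Circumradius = b/(2 sin B) ≈ 15.222.

15.22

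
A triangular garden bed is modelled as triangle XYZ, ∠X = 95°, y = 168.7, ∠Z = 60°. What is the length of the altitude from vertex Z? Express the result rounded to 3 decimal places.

h_Z ≈ 168.058

The third angle is ∠Y = 180° − ∠Z − ∠X = 25.00°.
Law of sines: x = y·sin X/sin Y ≈ 397.66.
Law of sines: z = y·sin Z/sin Y ≈ 345.7.
Area = ½·y·x·sin Z ≈ 29049.
The altitude from Z has length 2·area/z ≈ 168.06.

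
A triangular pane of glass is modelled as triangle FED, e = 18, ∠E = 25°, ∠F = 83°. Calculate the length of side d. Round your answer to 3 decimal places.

40.507

The third angle is ∠D = 180° − ∠F − ∠E = 72.00°.
Law of sines: d = e·sin D/sin E ≈ 40.507.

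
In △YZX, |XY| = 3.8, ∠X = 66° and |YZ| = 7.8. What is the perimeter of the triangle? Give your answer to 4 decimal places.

perimeter ≈ 20.1305

Law of sines: sin Z = |XY|·sin X/|YZ| ≈ 0.44506.
Since |YZ| ≥ |XY|, only the acute value applies: ∠Z ≈ 26.43°.
Then ∠Y = 180° − ∠X − ∠Z ≈ 87.57°.
Law of sines gives |ZX| = |YZ|·sin Y/sin X ≈ 8.5305.
Semiperimeter s = (8.5305+3.8+7.8)/2 = 10.065.
Perimeter = 8.5305 + 3.8 + 7.8 = 20.131.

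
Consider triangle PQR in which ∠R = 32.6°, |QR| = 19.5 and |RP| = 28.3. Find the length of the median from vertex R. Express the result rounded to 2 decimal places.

22.97

By the law of cosines, |PQ|² = |QR|² + |RP|² − 2·|QR|·|RP|·cos R = 251.33, so |PQ| ≈ 15.853.
Median from R: ½√(2·|QR|² + 2·|RP|² − |PQ|²) ≈ 22.973.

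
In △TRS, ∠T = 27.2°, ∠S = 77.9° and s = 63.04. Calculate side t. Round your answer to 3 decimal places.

The third angle is ∠R = 180° − ∠S − ∠T = 74.90°.
Law of sines: t = s·sin T/sin S ≈ 29.47.

29.470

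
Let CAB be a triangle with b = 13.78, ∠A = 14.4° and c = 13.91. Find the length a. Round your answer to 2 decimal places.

3.47

By the law of cosines, a² = b² + c² − 2·b·c·cos A = 12.061, so a ≈ 3.4729.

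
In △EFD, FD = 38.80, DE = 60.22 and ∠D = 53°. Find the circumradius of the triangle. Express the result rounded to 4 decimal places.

30.1526

By the law of cosines, EF² = FD² + DE² − 2·FD·DE·cos D = 2319.6, so EF ≈ 48.162.
Area = ½·FD·DE·sin D ≈ 933.02.
Circumradius = EF/(2 sin D) ≈ 30.153.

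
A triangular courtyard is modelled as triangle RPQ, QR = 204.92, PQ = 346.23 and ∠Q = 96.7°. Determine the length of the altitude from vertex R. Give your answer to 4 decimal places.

h_R ≈ 203.5205

By the law of cosines, RP² = PQ² + QR² − 2·PQ·QR·cos Q = 1.7842e+05, so RP ≈ 422.4.
Area = ½·PQ·QR·sin Q ≈ 35232.
The altitude from R has length 2·area/PQ ≈ 203.52.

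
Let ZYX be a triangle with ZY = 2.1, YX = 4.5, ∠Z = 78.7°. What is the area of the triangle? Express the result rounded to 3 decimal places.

Law of sines: sin X = ZY·sin Z/YX ≈ 0.45762.
Since YX ≥ ZY, only the acute value applies: ∠X ≈ 27.23°.
Then ∠Y = 180° − ∠Z − ∠X ≈ 74.07°.
Law of sines gives XZ = YX·sin Y/sin Z ≈ 4.4127.
Area = ½·YX·ZY·sin Y ≈ 4.5435.

area ≈ 4.543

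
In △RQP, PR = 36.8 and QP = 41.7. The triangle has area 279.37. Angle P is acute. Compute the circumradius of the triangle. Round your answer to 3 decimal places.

From area = ½·QP·PR·sin P, we get sin P = 2·area/(QP·PR) ≈ 0.36410.
Taking the acute solution, ∠P ≈ 21.35°.
Law of cosines then gives RQ ≈ 15.319.
Circumradius = RQ/(2 sin P) ≈ 21.037.

21.037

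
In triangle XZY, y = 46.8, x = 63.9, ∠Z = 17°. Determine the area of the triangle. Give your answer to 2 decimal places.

area ≈ 437.17

Area = ½·y·x·sin Z ≈ 437.17.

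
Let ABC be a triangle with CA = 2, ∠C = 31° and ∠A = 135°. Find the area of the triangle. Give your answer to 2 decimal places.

3.01

The third angle is ∠B = 180° − ∠C − ∠A = 14.00°.
Law of sines: BC = CA·sin A/sin B ≈ 5.8457.
Law of sines: AB = CA·sin C/sin B ≈ 4.2579.
Area = ½·CA·BC·sin C ≈ 3.0108.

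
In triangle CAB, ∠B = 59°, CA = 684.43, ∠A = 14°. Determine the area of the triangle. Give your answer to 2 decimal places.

area ≈ 63217.01

The third angle is ∠C = 180° − ∠A − ∠B = 107.00°.
Law of sines: AB = CA·sin C/sin B ≈ 763.59.
Law of sines: BC = CA·sin A/sin B ≈ 193.17.
Area = ½·CA·AB·sin A ≈ 63217.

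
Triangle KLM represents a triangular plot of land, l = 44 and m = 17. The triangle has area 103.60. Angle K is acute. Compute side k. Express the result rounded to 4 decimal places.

28.0632

From area = ½·l·m·sin K, we get sin K = 2·area/(l·m) ≈ 0.27701.
Taking the acute solution, ∠K ≈ 16.08°.
Law of cosines then gives k ≈ 28.063.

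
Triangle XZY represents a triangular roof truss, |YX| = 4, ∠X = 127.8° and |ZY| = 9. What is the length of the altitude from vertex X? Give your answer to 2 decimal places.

Law of sines: sin Z = |YX|·sin X/|ZY| ≈ 0.35118.
Since |ZY| ≥ |YX|, only the acute value applies: ∠Z ≈ 20.56°.
Then ∠Y = 180° − ∠X − ∠Z ≈ 31.64°.
Law of sines gives |XZ| = |ZY|·sin Y/sin X ≈ 5.9751.
Area = ½·|ZY|·|YX|·sin Y ≈ 9.4426.
The altitude from X has length 2·area/|ZY| ≈ 2.0984.

h_X ≈ 2.10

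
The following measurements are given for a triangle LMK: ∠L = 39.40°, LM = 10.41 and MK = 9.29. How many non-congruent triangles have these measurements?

2

LM·sin L = 10.41·sin(39.40°) ≈ 6.608.
Since LM sin L < MK < LM (6.608 < 9.29 < 10.41), two triangles exist.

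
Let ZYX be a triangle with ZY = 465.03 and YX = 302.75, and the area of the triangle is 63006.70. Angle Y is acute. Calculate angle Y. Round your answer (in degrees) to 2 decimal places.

From area = ½·ZY·YX·sin Y, we get sin Y = 2·area/(ZY·YX) ≈ 0.89506.
Taking the acute solution, ∠Y ≈ 63.52°.

∠Y ≈ 63.52°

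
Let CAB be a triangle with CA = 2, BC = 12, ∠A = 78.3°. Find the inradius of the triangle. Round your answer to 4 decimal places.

Law of sines: sin B = CA·sin A/BC ≈ 0.16320.
Since BC ≥ CA, only the acute value applies: ∠B ≈ 9.39°.
Then ∠C = 180° − ∠A − ∠B ≈ 92.31°.
Law of sines gives AB = BC·sin C/sin A ≈ 12.245.
Area = ½·BC·CA·sin C ≈ 11.99.
Semiperimeter s = (12.245+12+2)/2 = 13.122.
Inradius = area/s = 11.99/13.122 ≈ 0.91373.

0.9137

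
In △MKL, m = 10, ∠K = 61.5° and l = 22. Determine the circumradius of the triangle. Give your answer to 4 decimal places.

11.0036

By the law of cosines, k² = l² + m² − 2·l·m·cos K = 374.05, so k ≈ 19.34.
Area = ½·l·m·sin K ≈ 96.67.
Circumradius = k/(2 sin K) ≈ 11.004.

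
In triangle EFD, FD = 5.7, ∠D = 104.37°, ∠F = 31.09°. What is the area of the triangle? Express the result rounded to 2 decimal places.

11.59

The third angle is ∠E = 180° − ∠F − ∠D = 44.54°.
Law of sines: DE = FD·sin F/sin E ≈ 4.1964.
Law of sines: EF = FD·sin D/sin E ≈ 7.8723.
Area = ½·FD·DE·sin D ≈ 11.586.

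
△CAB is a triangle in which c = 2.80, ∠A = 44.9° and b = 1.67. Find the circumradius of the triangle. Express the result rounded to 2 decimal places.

R ≈ 1.42

By the law of cosines, a² = b² + c² − 2·b·c·cos A = 4.0045, so a ≈ 2.0011.
Area = ½·b·c·sin A ≈ 1.6503.
Circumradius = a/(2 sin A) ≈ 1.4175.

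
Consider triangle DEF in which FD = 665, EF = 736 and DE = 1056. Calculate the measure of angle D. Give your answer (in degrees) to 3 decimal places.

By the law of cosines, cos D = (FD² + DE² − EF²) / (2·FD·DE) ≈ 0.72316, so ∠D ≈ 43.68°.

∠D ≈ 43.684°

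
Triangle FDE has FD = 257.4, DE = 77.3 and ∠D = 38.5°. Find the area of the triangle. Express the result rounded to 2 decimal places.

area ≈ 6193.09

Area = ½·FD·DE·sin D ≈ 6193.1.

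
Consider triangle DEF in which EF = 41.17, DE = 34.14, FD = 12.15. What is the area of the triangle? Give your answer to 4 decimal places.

184.1302

Semiperimeter s = (41.17 + 12.15 + 34.14)/2 = 43.73.
Heron's formula: area = √(43.73·2.56·31.58·9.59) ≈ 184.13.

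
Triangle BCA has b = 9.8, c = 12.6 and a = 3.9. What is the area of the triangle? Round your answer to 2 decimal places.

Semiperimeter s = (9.8 + 12.6 + 3.9)/2 = 13.15.
Heron's formula: area = √(13.15·3.35·0.55·9.25) ≈ 14.971.

14.97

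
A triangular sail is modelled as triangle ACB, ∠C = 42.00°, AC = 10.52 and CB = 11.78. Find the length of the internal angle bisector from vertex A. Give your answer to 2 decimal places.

By the law of cosines, BA² = AC² + CB² − 2·AC·CB·cos C = 65.249, so BA ≈ 8.0777.
Law of cosines again: cos A = (BA² + AC² − CB²)/(2·BA·AC) ≈ 0.21860, so ∠A ≈ 77.37°.
The bisector from A has length 2·BA·AC·cos(∠A/2)/(BA+AC) ≈ 7.1333.

t_A ≈ 7.13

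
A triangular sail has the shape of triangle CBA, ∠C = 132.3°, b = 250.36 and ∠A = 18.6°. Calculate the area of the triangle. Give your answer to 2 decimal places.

area ≈ 15202.48

The third angle is ∠B = 180° − ∠A − ∠C = 29.10°.
Law of sines: c = b·sin C/sin B ≈ 380.75.
Law of sines: a = b·sin A/sin B ≈ 164.2.
Area = ½·b·c·sin A ≈ 15202.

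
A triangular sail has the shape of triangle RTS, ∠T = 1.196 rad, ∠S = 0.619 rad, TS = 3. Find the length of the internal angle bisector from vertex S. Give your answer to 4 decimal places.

The third angle is ∠R = π − ∠T − ∠S = 1.327 rad.
Law of sines: SR = TS·sin T/sin R ≈ 2.8771.
Law of sines: RT = TS·sin S/sin R ≈ 1.7939.
The bisector from S has length 2·TS·SR·cos(∠S/2)/(TS+SR) ≈ 2.7977.

2.7977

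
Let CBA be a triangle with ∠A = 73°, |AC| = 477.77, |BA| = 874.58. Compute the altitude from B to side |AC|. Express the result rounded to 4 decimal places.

836.3650

By the law of cosines, |CB|² = |BA|² + |AC|² − 2·|BA|·|AC|·cos A = 7.4882e+05, so |CB| ≈ 865.34.
Area = ½·|BA|·|AC|·sin A ≈ 1.998e+05.
The altitude from B has length 2·area/|AC| ≈ 836.37.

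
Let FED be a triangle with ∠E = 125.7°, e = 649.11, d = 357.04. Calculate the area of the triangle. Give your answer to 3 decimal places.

53988.902

Law of sines: sin D = d·sin E/e ≈ 0.44668.
Since e ≥ d, only the acute value applies: ∠D ≈ 26.53°.
Then ∠F = 180° − ∠E − ∠D ≈ 27.77°.
Law of sines gives f = e·sin F/sin E ≈ 372.41.
Area = ½·e·d·sin F ≈ 53989.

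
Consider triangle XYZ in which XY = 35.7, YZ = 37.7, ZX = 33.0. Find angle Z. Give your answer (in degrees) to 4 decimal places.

By the law of cosines, cos Z = (YZ² + ZX² − XY²) / (2·YZ·ZX) ≈ 0.49666, so ∠Z ≈ 60.22°.

∠Z ≈ 60.2204°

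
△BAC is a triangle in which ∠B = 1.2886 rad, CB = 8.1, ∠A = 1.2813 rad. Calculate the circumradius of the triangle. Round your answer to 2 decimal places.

R ≈ 4.23

The third angle is ∠C = π − ∠B − ∠A = 0.5717 rad.
Law of sines: AC = CB·sin B/sin A ≈ 8.1174.
Law of sines: BA = CB·sin C/sin A ≈ 4.5728.
Circumradius = CB/(2 sin A) ≈ 4.2258.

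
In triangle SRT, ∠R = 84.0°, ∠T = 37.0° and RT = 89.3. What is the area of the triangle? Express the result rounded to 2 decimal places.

The third angle is ∠S = 180° − ∠R − ∠T = 59.00°.
Law of sines: TS = RT·sin R/sin S ≈ 103.61.
Law of sines: SR = RT·sin T/sin S ≈ 62.697.
Area = ½·RT·TS·sin T ≈ 2784.1.

area ≈ 2784.10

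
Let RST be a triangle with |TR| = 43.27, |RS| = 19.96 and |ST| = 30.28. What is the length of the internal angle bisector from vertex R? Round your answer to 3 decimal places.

By the law of cosines, cos R = (|TR|² + |RS|² − |ST|²) / (2·|TR|·|RS|) ≈ 0.78376, so ∠R ≈ 38.39°.
The bisector from R has length 2·|TR|·|RS|·cos(∠R/2)/(|TR|+|RS|) ≈ 25.799.

25.799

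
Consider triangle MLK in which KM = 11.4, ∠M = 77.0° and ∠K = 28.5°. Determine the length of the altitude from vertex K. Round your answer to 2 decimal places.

h_K ≈ 11.11

The third angle is ∠L = 180° − ∠K − ∠M = 74.50°.
Law of sines: LK = KM·sin M/sin L ≈ 11.527.
Law of sines: ML = KM·sin K/sin L ≈ 5.6449.
Area = ½·KM·LK·sin K ≈ 31.351.
The altitude from K has length 2·area/ML ≈ 11.108.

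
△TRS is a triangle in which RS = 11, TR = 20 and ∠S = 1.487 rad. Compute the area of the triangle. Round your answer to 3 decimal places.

Law of sines: sin T = RS·sin S/TR ≈ 0.54807.
Since TR ≥ RS, only the acute value applies: ∠T ≈ 0.580 rad.
Then ∠R = π − ∠S − ∠T ≈ 1.075 rad.
Law of sines gives ST = TR·sin R/sin S ≈ 17.649.
Area = ½·TR·RS·sin R ≈ 96.731.

area ≈ 96.731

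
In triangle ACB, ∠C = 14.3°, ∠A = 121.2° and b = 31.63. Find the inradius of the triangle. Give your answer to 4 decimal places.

r ≈ 3.7058

The third angle is ∠B = 180° − ∠A − ∠C = 44.50°.
Law of sines: a = b·sin A/sin B ≈ 38.6.
Law of sines: c = b·sin C/sin B ≈ 11.146.
Area = ½·b·a·sin C ≈ 150.78.
Semiperimeter s = (38.6+11.146+31.63)/2 = 40.688.
Inradius = area/s = 150.78/40.688 ≈ 3.7058.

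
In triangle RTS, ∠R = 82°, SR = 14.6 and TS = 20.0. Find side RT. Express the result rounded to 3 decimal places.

15.851

Law of sines: sin T = SR·sin R/TS ≈ 0.72290.
Since TS ≥ SR, only the acute value applies: ∠T ≈ 46.29°.
Then ∠S = 180° − ∠R − ∠T ≈ 51.71°.
Law of sines gives RT = TS·sin S/sin R ≈ 15.851.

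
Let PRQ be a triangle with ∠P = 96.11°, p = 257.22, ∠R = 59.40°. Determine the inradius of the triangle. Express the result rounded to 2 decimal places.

40.44

The third angle is ∠Q = 180° − ∠P − ∠R = 24.49°.
Law of sines: r = p·sin R/sin P ≈ 222.66.
Law of sines: q = p·sin Q/sin P ≈ 107.24.
Area = ½·p·r·sin Q ≈ 11871.
Semiperimeter s = (257.22+222.66+107.24)/2 = 293.56.
Inradius = area/s = 11871/293.56 ≈ 40.438.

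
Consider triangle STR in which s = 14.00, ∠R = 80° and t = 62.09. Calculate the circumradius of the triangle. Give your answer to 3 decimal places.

By the law of cosines, r² = s² + t² − 2·s·t·cos R = 3749.3, so r ≈ 61.231.
Area = ½·s·t·sin R ≈ 428.03.
Circumradius = r/(2 sin R) ≈ 31.088.

31.088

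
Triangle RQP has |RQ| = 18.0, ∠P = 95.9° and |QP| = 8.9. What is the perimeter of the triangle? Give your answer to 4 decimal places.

Law of sines: sin R = |QP|·sin P/|RQ| ≈ 0.49183.
Since |RQ| ≥ |QP|, only the acute value applies: ∠R ≈ 29.46°.
Then ∠Q = 180° − ∠P − ∠R ≈ 54.64°.
Law of sines gives |PR| = |RQ|·sin Q/sin P ≈ 14.758.
Semiperimeter s = (8.9+14.758+18)/2 = 20.829.
Perimeter = 8.9 + 14.758 + 18 = 41.658.

perimeter ≈ 41.6576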